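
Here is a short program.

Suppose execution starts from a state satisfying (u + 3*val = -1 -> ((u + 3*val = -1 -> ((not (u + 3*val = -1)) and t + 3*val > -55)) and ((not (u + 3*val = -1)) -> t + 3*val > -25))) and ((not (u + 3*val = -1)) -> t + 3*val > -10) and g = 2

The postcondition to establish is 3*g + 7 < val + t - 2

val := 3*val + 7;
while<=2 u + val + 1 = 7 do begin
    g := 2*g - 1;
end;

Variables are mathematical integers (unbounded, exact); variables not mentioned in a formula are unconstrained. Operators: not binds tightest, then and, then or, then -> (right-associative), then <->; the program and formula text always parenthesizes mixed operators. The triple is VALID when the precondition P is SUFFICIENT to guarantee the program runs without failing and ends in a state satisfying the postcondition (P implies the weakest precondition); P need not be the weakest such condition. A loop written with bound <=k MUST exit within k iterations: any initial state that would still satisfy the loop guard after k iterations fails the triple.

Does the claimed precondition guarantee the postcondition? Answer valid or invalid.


Working backward. After the program, the postcondition 3*g + 7 < val + t - 2 must hold; in canonical form it is 3*g < t + val - 9.
Before the loop (bound <=2), unroll the exhaustion recursion (WP_0 = exit-now case; WP_j = one more guarded iteration, up to j = 2):
  WP_0: (not (u + val = 6)) and 3*g < t + val - 9
  WP_1: (u + val = 6 -> ((not (u + val = 6)) and 6*g < t + val - 6)) and ((not (u + val = 6)) -> 3*g < t + val - 9)
  WP_2: (u + val = 6 -> ((u + val = 6 -> ((not (u + val = 6)) and 12*g < t + val)) and ((not (u + val = 6)) -> 6*g < t + val - 6))) and ((not (u + val = 6)) -> 3*g < t + val - 9)
So before the loop: (u + val = 6 -> ((u + val = 6 -> ((not (u + val = 6)) and 12*g < t + val)) and ((not (u + val = 6)) -> 6*g < t + val - 6))) and ((not (u + val = 6)) -> 3*g < t + val - 9)
Before val := 3*val + 7: (u + 3*val = -1 -> ((u + 3*val = -1 -> ((not (u + 3*val = -1)) and 12*g < t + 3*val + 7)) and ((not (u + 3*val = -1)) -> 6*g < t + 3*val + 1))) and ((not (u + 3*val = -1)) -> 3*g < t + 3*val - 2)
The weakest precondition is (u + 3*val = -1 -> ((u + 3*val = -1 -> ((not (u + 3*val = -1)) and 12*g < t + 3*val + 7)) and ((not (u + 3*val = -1)) -> 6*g < t + 3*val + 1))) and ((not (u + 3*val = -1)) -> 3*g < t + 3*val - 2).
Check whether (u + 3*val = -1 -> ((u + 3*val = -1 -> ((not (u + 3*val = -1)) and t + 3*val > -55)) and ((not (u + 3*val = -1)) -> t + 3*val > -25))) and ((not (u + 3*val = -1)) -> t + 3*val > -10) and g = 2 implies it.
Countermodel: at the initial state g = 2, t = -9, u = 0, val = 0, the precondition holds but the weakest precondition fails.
Answer: invalid


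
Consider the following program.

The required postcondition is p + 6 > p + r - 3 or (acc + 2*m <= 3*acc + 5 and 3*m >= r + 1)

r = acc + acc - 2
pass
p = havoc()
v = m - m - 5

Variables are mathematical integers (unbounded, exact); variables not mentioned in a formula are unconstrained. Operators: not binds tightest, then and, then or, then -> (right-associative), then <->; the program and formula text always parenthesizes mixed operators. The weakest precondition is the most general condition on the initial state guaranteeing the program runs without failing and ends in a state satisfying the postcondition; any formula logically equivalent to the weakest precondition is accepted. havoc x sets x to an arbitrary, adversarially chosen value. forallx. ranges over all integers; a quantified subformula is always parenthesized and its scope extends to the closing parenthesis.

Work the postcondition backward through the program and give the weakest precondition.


Working backward. After the program, the postcondition p + 6 > p + r - 3 or (acc + 2*m <= 3*acc + 5 and 3*m >= r + 1) must hold; in canonical form it is r < 9 or (2*m <= 2*acc + 5 and 3*m >= r + 1).
Before v := m - m - 5: r < 9 or (2*m <= 2*acc + 5 and 3*m >= r + 1)
Before havoc p: r < 9 or (2*m <= 2*acc + 5 and 3*m >= r + 1)
Before skip: r < 9 or (2*m <= 2*acc + 5 and 3*m >= r + 1)
Before r := acc + acc - 2: 2*acc < 11 or (2*m <= 2*acc + 5 and 3*m >= 2*acc - 1)
Answer: WP = 2*acc < 11 or (2*m <= 2*acc + 5 and 3*m >= 2*acc - 1)


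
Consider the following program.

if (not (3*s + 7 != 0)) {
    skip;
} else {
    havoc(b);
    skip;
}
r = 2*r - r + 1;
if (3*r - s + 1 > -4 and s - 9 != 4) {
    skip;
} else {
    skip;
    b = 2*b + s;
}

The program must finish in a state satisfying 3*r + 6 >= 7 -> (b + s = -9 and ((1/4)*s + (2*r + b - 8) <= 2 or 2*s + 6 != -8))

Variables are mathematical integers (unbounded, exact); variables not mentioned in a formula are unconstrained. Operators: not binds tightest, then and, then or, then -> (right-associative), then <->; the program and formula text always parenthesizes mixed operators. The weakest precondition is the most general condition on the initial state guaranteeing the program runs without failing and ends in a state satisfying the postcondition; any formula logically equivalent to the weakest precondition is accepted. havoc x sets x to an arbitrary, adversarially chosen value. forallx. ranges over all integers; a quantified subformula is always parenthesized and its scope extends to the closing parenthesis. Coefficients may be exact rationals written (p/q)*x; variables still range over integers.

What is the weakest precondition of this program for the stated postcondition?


Working backward. After the program, the postcondition 3*r + 6 >= 7 -> (b + s = -9 and ((1/4)*s + (2*r + b - 8) <= 2 or 2*s + 6 != -8)) must hold; in canonical form it is 3*r >= 1 -> (b + s = -9 and (b + 2*r + (1/4)*s <= 10 or 2*s != -14)).
Then branch requires 3*r >= 1 -> (b + s = -9 and (b + 2*r + (1/4)*s <= 10 or 2*s != -14)); else branch requires 3*r >= 1 -> (2*b + 2*s = -9 and (2*b + 2*r + (5/4)*s <= 10 or 2*s != -14)).
Before the if: ((3*r > s - 5 and s != 13) -> (3*r >= 1 -> (b + s = -9 and (b + 2*r + (1/4)*s <= 10 or 2*s != -14)))) and ((not (3*r > s - 5 and s != 13)) -> (3*r >= 1 -> (2*b + 2*s = -9 and (2*b + 2*r + (5/4)*s <= 10 or 2*s != -14))))
Before r := 2*r - r + 1: ((3*r > s - 8 and s != 13) -> (3*r >= -2 -> (b + s = -9 and (b + 2*r + (1/4)*s <= 8 or 2*s != -14)))) and ((not (3*r > s - 8 and s != 13)) -> (3*r >= -2 -> (2*b + 2*s = -9 and (2*b + 2*r + (5/4)*s <= 8 or 2*s != -14))))
Then branch requires ((3*r > s - 8 and s != 13) -> (3*r >= -2 -> (b + s = -9 and (b + 2*r + (1/4)*s <= 8 or 2*s != -14)))) and ((not (3*r > s - 8 and s != 13)) -> (3*r >= -2 -> (2*b + 2*s = -9 and (2*b + 2*r + (5/4)*s <= 8 or 2*s != -14)))); else branch requires forall b_1. (((3*r > s - 8 and s != 13) -> (3*r >= -2 -> (b_1 + s = -9 and (b_1 + 2*r + (1/4)*s <= 8 or 2*s != -14)))) and ((not (3*r > s - 8 and s != 13)) -> (3*r >= -2 -> (2*b_1 + 2*s = -9 and (2*b_1 + 2*r + (5/4)*s <= 8 or 2*s != -14))))).
Before the if: ((not (3*s != -7)) -> (((3*r > s - 8 and s != 13) -> (3*r >= -2 -> (b + s = -9 and (b + 2*r + (1/4)*s <= 8 or 2*s != -14)))) and ((not (3*r > s - 8 and s != 13)) -> (3*r >= -2 -> (2*b + 2*s = -9 and (2*b + 2*r + (5/4)*s <= 8 or 2*s != -14)))))) and (3*s != -7 -> (forall b_1. (((3*r > s - 8 and s != 13) -> (3*r >= -2 -> (b_1 + s = -9 and (b_1 + 2*r + (1/4)*s <= 8 or 2*s != -14)))) and ((not (3*r > s - 8 and s != 13)) -> (3*r >= -2 -> (2*b_1 + 2*s = -9 and (2*b_1 + 2*r + (5/4)*s <= 8 or 2*s != -14)))))))
Answer: WP = ((not (3*s != -7)) -> (((3*r > s - 8 and s != 13) -> (3*r >= -2 -> (b + s = -9 and (b + 2*r + (1/4)*s <= 8 or 2*s != -14)))) and ((not (3*r > s - 8 and s != 13)) -> (3*r >= -2 -> (2*b + 2*s = -9 and (2*b + 2*r + (5/4)*s <= 8 or 2*s != -14)))))) and (3*s != -7 -> (forall b_1. (((3*r > s - 8 and s != 13) -> (3*r >= -2 -> (b_1 + s = -9 and (b_1 + 2*r + (1/4)*s <= 8 or 2*s != -14)))) and ((not (3*r > s - 8 and s != 13)) -> (3*r >= -2 -> (2*b_1 + 2*s = -9 and (2*b_1 + 2*r + (5/4)*s <= 8 or 2*s != -14)))))))


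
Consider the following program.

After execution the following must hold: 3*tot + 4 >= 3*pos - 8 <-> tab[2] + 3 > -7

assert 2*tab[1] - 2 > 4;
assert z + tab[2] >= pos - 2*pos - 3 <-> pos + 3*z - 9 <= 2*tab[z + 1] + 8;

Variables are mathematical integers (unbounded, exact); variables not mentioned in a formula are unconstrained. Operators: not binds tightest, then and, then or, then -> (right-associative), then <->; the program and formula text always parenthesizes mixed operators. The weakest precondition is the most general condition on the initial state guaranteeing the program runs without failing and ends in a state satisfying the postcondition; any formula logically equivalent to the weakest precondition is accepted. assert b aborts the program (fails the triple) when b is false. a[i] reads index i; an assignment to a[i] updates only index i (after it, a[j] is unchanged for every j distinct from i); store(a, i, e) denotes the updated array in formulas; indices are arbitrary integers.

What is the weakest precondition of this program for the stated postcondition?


Working backward. After the program, the postcondition 3*tot + 4 >= 3*pos - 8 <-> tab[2] + 3 > -7 must hold; in canonical form it is 3*tot >= 3*pos - 12 <-> tab[2] > -10.
Before assert z + tab[2] >= pos - 2*pos - 3 <-> pos + 3*z - 9 <= 2*tab[z + 1] + 8: (tab[2] + pos + z >= -3 <-> pos + 3*z <= 2*tab[z + 1] + 17) and (3*tot >= 3*pos - 12 <-> tab[2] > -10)
Before assert 2*tab[1] - 2 > 4: 2*tab[1] > 6 and (tab[2] + pos + z >= -3 <-> pos + 3*z <= 2*tab[z + 1] + 17) and (3*tot >= 3*pos - 12 <-> tab[2] > -10)
Answer: WP = 2*tab[1] > 6 and (tab[2] + pos + z >= -3 <-> pos + 3*z <= 2*tab[z + 1] + 17) and (3*tot >= 3*pos - 12 <-> tab[2] > -10)


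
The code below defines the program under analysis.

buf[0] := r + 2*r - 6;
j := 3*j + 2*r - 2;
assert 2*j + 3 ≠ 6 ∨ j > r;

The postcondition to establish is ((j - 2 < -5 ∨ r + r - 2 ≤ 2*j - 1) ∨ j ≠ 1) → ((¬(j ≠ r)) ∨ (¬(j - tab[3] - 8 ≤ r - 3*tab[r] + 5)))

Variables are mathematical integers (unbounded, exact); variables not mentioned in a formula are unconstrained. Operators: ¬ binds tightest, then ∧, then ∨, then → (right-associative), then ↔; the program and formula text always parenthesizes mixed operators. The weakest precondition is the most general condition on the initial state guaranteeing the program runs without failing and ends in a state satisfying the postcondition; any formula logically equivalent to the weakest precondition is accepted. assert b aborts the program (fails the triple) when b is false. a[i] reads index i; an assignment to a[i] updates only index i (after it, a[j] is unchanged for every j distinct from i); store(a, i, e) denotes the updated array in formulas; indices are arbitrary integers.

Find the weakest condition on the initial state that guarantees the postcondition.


Working backward. After the program, the postcondition ((j - 2 < -5 ∨ r + r - 2 ≤ 2*j - 1) ∨ j ≠ 1) → ((¬(j ≠ r)) ∨ (¬(j - tab[3] - 8 ≤ r - 3*tab[r] + 5))) must hold; in canonical form it is (j < -3 ∨ 2*r ≤ 2*j + 1 ∨ j ≠ 1) → ((¬(j ≠ r)) ∨ (¬(3*tab[r] + j ≤ tab[3] + r + 13))).
Before assert 2*j + 3 ≠ 6 ∨ j > r: (2*j ≠ 3 ∨ j > r) ∧ ((j < -3 ∨ 2*r ≤ 2*j + 1 ∨ j ≠ 1) → ((¬(j ≠ r)) ∨ (¬(3*tab[r] + j ≤ tab[3] + r + 13))))
Before j := 3*j + 2*r - 2: (6*j + 4*r ≠ 7 ∨ 3*j + r > 2) ∧ ((3*j + 2*r < -1 ∨ 6*j + 2*r ≥ 3 ∨ 3*j + 2*r ≠ 3) → ((¬(3*j + r ≠ 2)) ∨ (¬(3*tab[r] + 3*j + r ≤ tab[3] + 15))))
Before buf[0] := r + 2*r - 6: (6*j + 4*r ≠ 7 ∨ 3*j + r > 2) ∧ ((3*j + 2*r < -1 ∨ 6*j + 2*r ≥ 3 ∨ 3*j + 2*r ≠ 3) → ((¬(3*j + r ≠ 2)) ∨ (¬(3*tab[r] + 3*j + r ≤ tab[3] + 15))))
Answer: WP = (6*j + 4*r ≠ 7 ∨ 3*j + r > 2) ∧ ((3*j + 2*r < -1 ∨ 6*j + 2*r ≥ 3 ∨ 3*j + 2*r ≠ 3) → ((¬(3*j + r ≠ 2)) ∨ (¬(3*tab[r] + 3*j + r ≤ tab[3] + 15))))


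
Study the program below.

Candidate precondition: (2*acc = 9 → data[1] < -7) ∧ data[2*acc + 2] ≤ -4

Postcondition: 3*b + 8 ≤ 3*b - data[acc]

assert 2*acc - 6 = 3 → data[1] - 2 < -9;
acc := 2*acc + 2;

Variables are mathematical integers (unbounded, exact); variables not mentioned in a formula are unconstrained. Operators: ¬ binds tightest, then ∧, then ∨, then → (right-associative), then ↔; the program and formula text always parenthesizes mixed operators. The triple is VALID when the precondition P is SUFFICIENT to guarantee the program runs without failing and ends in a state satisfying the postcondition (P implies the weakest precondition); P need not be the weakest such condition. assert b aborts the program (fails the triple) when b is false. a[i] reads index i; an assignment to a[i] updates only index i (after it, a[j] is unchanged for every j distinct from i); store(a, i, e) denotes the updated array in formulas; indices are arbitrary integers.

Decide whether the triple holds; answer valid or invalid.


Working backward. After the program, the postcondition 3*b + 8 ≤ 3*b - data[acc] must hold; in canonical form it is data[acc] ≤ -8.
Before acc := 2*acc + 2: data[2*acc + 2] ≤ -8
Before assert 2*acc - 6 = 3 → data[1] - 2 < -9: (2*acc = 9 → data[1] < -7) ∧ data[2*acc + 2] ≤ -8
The weakest precondition is (2*acc = 9 → data[1] < -7) ∧ data[2*acc + 2] ≤ -8.
Check whether (2*acc = 9 → data[1] < -7) ∧ data[2*acc + 2] ≤ -4 implies it.
Countermodel: at the initial state acc = 0, data = {[1] = -4, [2] = -4, elsewhere -4}, the precondition holds but the weakest precondition fails.
Answer: invalid


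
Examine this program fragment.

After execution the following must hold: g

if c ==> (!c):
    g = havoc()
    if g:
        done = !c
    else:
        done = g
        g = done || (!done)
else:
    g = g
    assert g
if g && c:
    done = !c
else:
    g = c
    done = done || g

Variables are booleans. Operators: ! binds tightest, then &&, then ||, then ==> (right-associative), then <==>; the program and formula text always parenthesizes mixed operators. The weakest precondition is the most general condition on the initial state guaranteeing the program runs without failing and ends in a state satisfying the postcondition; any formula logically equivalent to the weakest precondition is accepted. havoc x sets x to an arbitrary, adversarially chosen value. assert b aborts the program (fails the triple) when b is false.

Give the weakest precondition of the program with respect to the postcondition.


Working backward. After the program, g must hold.
Then branch requires g; else branch requires c.
Before the if: ((g && c) ==> g) && ((!(g && c)) ==> c)
Then branch requires (!c) ==> c; else branch requires g && ((g && c) ==> g) && ((!(g && c)) ==> c).
Before the if: ((c ==> (!c)) ==> ((!c) ==> c)) && ((!(c ==> (!c))) ==> (g && ((g && c) ==> g) && ((!(g && c)) ==> c)))
Answer: WP = ((c ==> (!c)) ==> ((!c) ==> c)) && ((!(c ==> (!c))) ==> (g && ((g && c) ==> g) && ((!(g && c)) ==> c)))


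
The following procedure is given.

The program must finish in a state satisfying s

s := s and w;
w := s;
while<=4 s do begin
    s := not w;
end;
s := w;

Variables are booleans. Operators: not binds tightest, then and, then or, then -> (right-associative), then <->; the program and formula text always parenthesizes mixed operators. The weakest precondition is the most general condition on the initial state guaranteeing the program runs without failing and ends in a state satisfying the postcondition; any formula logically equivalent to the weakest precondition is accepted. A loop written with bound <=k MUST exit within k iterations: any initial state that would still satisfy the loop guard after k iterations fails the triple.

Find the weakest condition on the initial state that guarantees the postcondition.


Working backward. After the program, s must hold.
Before s := w: w
Before the loop (bound <=4), unroll the exhaustion recursion (WP_0 = exit-now case; WP_j = one more guarded iteration, up to j = 4):
  WP_0: (not s) and w
  WP_1: (s -> w) and ((not s) -> w)
  WP_2: (s -> ((not w) -> w)) and ((not s) -> w)
  WP_3: (s -> ((not w) -> ((not w) -> w))) and ((not s) -> w)
  WP_4: (s -> ((not w) -> ((not w) -> ((not w) -> w)))) and ((not s) -> w)
So before the loop: (s -> ((not w) -> ((not w) -> ((not w) -> w)))) and ((not s) -> w)
Before w := s: (s -> ((not s) -> ((not s) -> ((not s) -> s)))) and ((not s) -> s)
Before s := s and w: ((s and w) -> ((not (s and w)) -> ((not (s and w)) -> ((not (s and w)) -> (s and w))))) and ((not (s and w)) -> (s and w))
Answer: WP = ((s and w) -> ((not (s and w)) -> ((not (s and w)) -> ((not (s and w)) -> (s and w))))) and ((not (s and w)) -> (s and w))


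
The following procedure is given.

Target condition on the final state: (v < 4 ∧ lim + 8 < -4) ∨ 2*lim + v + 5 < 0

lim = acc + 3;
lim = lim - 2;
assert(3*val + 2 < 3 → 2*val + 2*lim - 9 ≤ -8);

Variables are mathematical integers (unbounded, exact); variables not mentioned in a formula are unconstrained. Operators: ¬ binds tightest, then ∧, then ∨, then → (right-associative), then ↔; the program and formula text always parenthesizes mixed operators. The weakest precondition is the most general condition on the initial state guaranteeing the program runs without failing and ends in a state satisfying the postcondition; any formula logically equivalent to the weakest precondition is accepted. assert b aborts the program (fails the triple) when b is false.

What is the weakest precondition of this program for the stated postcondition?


Working backward. After the program, the postcondition (v < 4 ∧ lim + 8 < -4) ∨ 2*lim + v + 5 < 0 must hold; in canonical form it is (v < 4 ∧ lim < -12) ∨ 2*lim + v < -5.
Before assert 3*val + 2 < 3 → 2*val + 2*lim - 9 ≤ -8: (3*val < 1 → 2*lim + 2*val ≤ 1) ∧ ((v < 4 ∧ lim < -12) ∨ 2*lim + v < -5)
Before lim := lim - 2: (3*val < 1 → 2*lim + 2*val ≤ 5) ∧ ((v < 4 ∧ lim < -10) ∨ 2*lim + v < -1)
Before lim := acc + 3: (3*val < 1 → 2*acc + 2*val ≤ -1) ∧ ((v < 4 ∧ acc < -13) ∨ 2*acc + v < -7)
Answer: WP = (3*val < 1 → 2*acc + 2*val ≤ -1) ∧ ((v < 4 ∧ acc < -13) ∨ 2*acc + v < -7)


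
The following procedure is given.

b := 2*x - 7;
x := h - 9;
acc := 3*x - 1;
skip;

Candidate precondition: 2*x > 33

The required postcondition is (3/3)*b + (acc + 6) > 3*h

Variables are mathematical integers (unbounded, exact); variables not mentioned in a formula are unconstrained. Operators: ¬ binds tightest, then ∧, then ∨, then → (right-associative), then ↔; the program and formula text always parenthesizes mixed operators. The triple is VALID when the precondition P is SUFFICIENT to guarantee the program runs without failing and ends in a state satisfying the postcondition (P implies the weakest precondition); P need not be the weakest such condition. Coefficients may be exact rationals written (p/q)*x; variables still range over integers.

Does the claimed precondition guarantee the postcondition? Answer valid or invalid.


Working backward. After the program, the postcondition (3/3)*b + (acc + 6) > 3*h must hold; in canonical form it is acc + b > 3*h - 6.
Before skip: acc + b > 3*h - 6
Before acc := 3*x - 1: b + 3*x > 3*h - 5
Before x := h - 9: b > 22
Before b := 2*x - 7: 2*x > 29
The weakest precondition is 2*x > 29.
Check whether 2*x > 33 implies it.
Every state satisfying the precondition satisfies the weakest precondition: the implication holds.
Answer: valid


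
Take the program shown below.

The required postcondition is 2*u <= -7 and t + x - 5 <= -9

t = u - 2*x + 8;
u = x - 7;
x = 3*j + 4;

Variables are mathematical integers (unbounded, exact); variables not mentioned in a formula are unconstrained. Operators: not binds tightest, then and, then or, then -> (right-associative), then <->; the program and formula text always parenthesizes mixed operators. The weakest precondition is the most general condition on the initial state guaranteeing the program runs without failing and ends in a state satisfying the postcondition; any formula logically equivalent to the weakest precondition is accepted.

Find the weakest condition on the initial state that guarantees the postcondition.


Working backward. After the program, the postcondition 2*u <= -7 and t + x - 5 <= -9 must hold; in canonical form it is 2*u <= -7 and t + x <= -4.
Before x := 3*j + 4: 2*u <= -7 and 3*j + t <= -8
Before u := x - 7: 2*x <= 7 and 3*j + t <= -8
Before t := u - 2*x + 8: 2*x <= 7 and 3*j + u <= 2*x - 16
Answer: WP = 2*x <= 7 and 3*j + u <= 2*x - 16


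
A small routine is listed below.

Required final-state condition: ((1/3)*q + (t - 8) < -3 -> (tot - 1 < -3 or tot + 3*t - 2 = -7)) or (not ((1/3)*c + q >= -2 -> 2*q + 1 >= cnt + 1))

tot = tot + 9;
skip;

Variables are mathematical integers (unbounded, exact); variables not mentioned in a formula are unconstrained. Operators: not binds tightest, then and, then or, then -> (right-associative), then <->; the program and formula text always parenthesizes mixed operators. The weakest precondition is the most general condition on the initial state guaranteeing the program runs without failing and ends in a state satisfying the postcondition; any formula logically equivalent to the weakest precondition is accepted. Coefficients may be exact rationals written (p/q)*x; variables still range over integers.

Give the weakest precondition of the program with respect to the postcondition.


Working backward. After the program, the postcondition ((1/3)*q + (t - 8) < -3 -> (tot - 1 < -3 or tot + 3*t - 2 = -7)) or (not ((1/3)*c + q >= -2 -> 2*q + 1 >= cnt + 1)) must hold; in canonical form it is ((1/3)*q + t < 5 -> (tot < -2 or 3*t + tot = -5)) or (not ((1/3)*c + q >= -2 -> 2*q >= cnt)).
Before skip: ((1/3)*q + t < 5 -> (tot < -2 or 3*t + tot = -5)) or (not ((1/3)*c + q >= -2 -> 2*q >= cnt))
Before tot := tot + 9: ((1/3)*q + t < 5 -> (tot < -11 or 3*t + tot = -14)) or (not ((1/3)*c + q >= -2 -> 2*q >= cnt))
Answer: WP = ((1/3)*q + t < 5 -> (tot < -11 or 3*t + tot = -14)) or (not ((1/3)*c + q >= -2 -> 2*q >= cnt))


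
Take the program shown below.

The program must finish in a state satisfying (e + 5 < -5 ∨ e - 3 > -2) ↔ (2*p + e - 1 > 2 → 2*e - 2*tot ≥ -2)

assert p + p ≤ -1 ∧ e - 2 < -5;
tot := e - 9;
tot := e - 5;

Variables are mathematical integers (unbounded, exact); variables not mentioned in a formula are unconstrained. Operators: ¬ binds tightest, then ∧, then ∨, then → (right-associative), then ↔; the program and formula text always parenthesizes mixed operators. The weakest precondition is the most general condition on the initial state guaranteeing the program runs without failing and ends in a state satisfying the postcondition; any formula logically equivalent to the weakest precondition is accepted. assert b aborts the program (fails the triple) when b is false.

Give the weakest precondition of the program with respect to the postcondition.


Working backward. After the program, the postcondition (e + 5 < -5 ∨ e - 3 > -2) ↔ (2*p + e - 1 > 2 → 2*e - 2*tot ≥ -2) must hold; in canonical form it is (e < -10 ∨ e > 1) ↔ (e + 2*p > 3 → 2*e ≥ 2*tot - 2).
Before tot := e - 5: e < -10 ∨ e > 1
Before tot := e - 9: e < -10 ∨ e > 1
Before assert p + p ≤ -1 ∧ e - 2 < -5: 2*p ≤ -1 ∧ e < -3 ∧ (e < -10 ∨ e > 1)
Answer: WP = 2*p ≤ -1 ∧ e < -3 ∧ (e < -10 ∨ e > 1)


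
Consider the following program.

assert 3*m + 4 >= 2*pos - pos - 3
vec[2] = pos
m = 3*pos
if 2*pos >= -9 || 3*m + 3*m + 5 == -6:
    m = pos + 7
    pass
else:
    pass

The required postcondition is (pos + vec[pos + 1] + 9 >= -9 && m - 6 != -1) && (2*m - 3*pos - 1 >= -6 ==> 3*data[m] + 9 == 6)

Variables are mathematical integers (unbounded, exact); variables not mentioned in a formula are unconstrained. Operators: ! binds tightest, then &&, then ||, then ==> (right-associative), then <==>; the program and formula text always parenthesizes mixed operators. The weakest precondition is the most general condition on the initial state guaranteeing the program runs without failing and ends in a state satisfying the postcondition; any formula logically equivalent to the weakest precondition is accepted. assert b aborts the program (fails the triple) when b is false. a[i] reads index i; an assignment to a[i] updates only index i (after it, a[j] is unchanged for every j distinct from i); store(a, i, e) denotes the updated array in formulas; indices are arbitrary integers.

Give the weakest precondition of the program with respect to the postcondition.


Working backward. After the program, the postcondition (pos + vec[pos + 1] + 9 >= -9 && m - 6 != -1) && (2*m - 3*pos - 1 >= -6 ==> 3*data[m] + 9 == 6) must hold; in canonical form it is vec[pos + 1] + pos >= -18 && m != 5 && (2*m >= 3*pos - 5 ==> 3*data[m] == -3).
Then branch requires vec[pos + 1] + pos >= -18 && pos != -2 && (pos <= 19 ==> 3*data[pos + 7] == -3); else branch requires vec[pos + 1] + pos >= -18 && m != 5 && (2*m >= 3*pos - 5 ==> 3*data[m] == -3).
Before the if: ((2*pos >= -9 || 6*m == -11) ==> (vec[pos + 1] + pos >= -18 && pos != -2 && (pos <= 19 ==> 3*data[pos + 7] == -3))) && ((!(2*pos >= -9 || 6*m == -11)) ==> (vec[pos + 1] + pos >= -18 && m != 5 && (2*m >= 3*pos - 5 ==> 3*data[m] == -3)))
Before m := 3*pos: ((2*pos >= -9 || 18*pos == -11) ==> (vec[pos + 1] + pos >= -18 && pos != -2 && (pos <= 19 ==> 3*data[pos + 7] == -3))) && ((!(2*pos >= -9 || 18*pos == -11)) ==> (vec[pos + 1] + pos >= -18 && 3*pos != 5 && (3*pos >= -5 ==> 3*data[3*pos] == -3)))
Before vec[2] := pos: ((2*pos >= -9 || 18*pos == -11) ==> (store(vec, 2, pos)[pos + 1] + pos >= -18 && pos != -2 && (pos <= 19 ==> 3*data[pos + 7] == -3))) && ((!(2*pos >= -9 || 18*pos == -11)) ==> (store(vec, 2, pos)[pos + 1] + pos >= -18 && 3*pos != 5 && (3*pos >= -5 ==> 3*data[3*pos] == -3)))
Before assert 3*m + 4 >= 2*pos - pos - 3: 3*m >= pos - 7 && ((2*pos >= -9 || 18*pos == -11) ==> (store(vec, 2, pos)[pos + 1] + pos >= -18 && pos != -2 && (pos <= 19 ==> 3*data[pos + 7] == -3))) && ((!(2*pos >= -9 || 18*pos == -11)) ==> (store(vec, 2, pos)[pos + 1] + pos >= -18 && 3*pos != 5 && (3*pos >= -5 ==> 3*data[3*pos] == -3)))
Answer: WP = 3*m >= pos - 7 && ((2*pos >= -9 || 18*pos == -11) ==> (store(vec, 2, pos)[pos + 1] + pos >= -18 && pos != -2 && (pos <= 19 ==> 3*data[pos + 7] == -3))) && ((!(2*pos >= -9 || 18*pos == -11)) ==> (store(vec, 2, pos)[pos + 1] + pos >= -18 && 3*pos != 5 && (3*pos >= -5 ==> 3*data[3*pos] == -3)))


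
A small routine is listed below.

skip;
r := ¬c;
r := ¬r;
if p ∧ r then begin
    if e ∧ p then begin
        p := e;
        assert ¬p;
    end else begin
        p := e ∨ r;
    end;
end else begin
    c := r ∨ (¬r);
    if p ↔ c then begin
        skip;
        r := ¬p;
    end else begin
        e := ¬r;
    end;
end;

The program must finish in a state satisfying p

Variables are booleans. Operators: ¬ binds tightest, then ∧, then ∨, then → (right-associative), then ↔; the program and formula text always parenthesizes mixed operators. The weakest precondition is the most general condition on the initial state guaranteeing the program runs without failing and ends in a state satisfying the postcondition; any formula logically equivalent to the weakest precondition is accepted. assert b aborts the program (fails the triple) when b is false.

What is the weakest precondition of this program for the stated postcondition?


Working backward. After the program, p must hold.
Then branch requires (¬(e ∧ p)) ∧ ((¬(e ∧ p)) → (e ∨ r)); else branch requires (¬p) → p.
Before the if: ((p ∧ r) → ((¬(e ∧ p)) ∧ ((¬(e ∧ p)) → (e ∨ r)))) ∧ ((¬(p ∧ r)) → ((¬p) → p))
Before r := ¬r: ((p ∧ (¬r)) → ((¬(e ∧ p)) ∧ ((¬(e ∧ p)) → (e ∨ (¬r))))) ∧ ((¬(p ∧ (¬r))) → ((¬p) → p))
Before r := ¬c: ((p ∧ c) → ((¬(e ∧ p)) ∧ ((¬(e ∧ p)) → (e ∨ c)))) ∧ ((¬(p ∧ c)) → ((¬p) → p))
Before skip: ((p ∧ c) → ((¬(e ∧ p)) ∧ ((¬(e ∧ p)) → (e ∨ c)))) ∧ ((¬(p ∧ c)) → ((¬p) → p))
Answer: WP = ((p ∧ c) → ((¬(e ∧ p)) ∧ ((¬(e ∧ p)) → (e ∨ c)))) ∧ ((¬(p ∧ c)) → ((¬p) → p))


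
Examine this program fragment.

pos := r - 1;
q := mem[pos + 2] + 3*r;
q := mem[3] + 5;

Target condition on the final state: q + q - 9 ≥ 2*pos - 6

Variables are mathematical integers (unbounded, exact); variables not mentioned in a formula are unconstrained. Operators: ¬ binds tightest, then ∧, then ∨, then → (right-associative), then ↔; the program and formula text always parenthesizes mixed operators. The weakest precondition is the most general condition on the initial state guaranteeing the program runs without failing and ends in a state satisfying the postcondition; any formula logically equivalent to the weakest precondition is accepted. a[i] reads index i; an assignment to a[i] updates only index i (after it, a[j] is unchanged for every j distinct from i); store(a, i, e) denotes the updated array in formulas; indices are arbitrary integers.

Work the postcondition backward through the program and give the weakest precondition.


Working backward. After the program, the postcondition q + q - 9 ≥ 2*pos - 6 must hold; in canonical form it is 2*q ≥ 2*pos + 3.
Before q := mem[3] + 5: 2*mem[3] ≥ 2*pos - 7
Before q := mem[pos + 2] + 3*r: 2*mem[3] ≥ 2*pos - 7
Before pos := r - 1: 2*mem[3] ≥ 2*r - 9
Answer: WP = 2*mem[3] ≥ 2*r - 9


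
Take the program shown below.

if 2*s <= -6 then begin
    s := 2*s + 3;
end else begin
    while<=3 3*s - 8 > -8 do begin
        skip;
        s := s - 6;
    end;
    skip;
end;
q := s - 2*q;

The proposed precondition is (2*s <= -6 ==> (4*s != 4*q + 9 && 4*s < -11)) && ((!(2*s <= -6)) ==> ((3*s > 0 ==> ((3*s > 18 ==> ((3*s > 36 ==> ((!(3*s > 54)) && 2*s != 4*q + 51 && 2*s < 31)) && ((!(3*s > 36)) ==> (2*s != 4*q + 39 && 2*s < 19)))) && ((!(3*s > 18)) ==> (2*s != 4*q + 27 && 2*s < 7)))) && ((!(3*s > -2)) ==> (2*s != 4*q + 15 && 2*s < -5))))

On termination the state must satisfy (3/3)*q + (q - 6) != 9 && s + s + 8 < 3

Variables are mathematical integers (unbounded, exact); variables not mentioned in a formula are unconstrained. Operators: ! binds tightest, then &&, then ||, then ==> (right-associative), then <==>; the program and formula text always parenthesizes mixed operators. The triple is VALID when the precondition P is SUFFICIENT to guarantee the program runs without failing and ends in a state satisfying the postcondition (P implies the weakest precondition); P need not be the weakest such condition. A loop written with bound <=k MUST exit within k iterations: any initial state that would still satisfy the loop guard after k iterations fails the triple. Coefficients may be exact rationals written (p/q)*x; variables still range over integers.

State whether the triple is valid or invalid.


Working backward. After the program, the postcondition (3/3)*q + (q - 6) != 9 && s + s + 8 < 3 must hold; in canonical form it is 2*q != 15 && 2*s < -5.
Before q := s - 2*q: 2*s != 4*q + 15 && 2*s < -5
Then branch requires 4*s != 4*q + 9 && 4*s < -11; else branch requires (3*s > 0 ==> ((3*s > 18 ==> ((3*s > 36 ==> ((!(3*s > 54)) && 2*s != 4*q + 51 && 2*s < 31)) && ((!(3*s > 36)) ==> (2*s != 4*q + 39 && 2*s < 19)))) && ((!(3*s > 18)) ==> (2*s != 4*q + 27 && 2*s < 7)))) && ((!(3*s > 0)) ==> (2*s != 4*q + 15 && 2*s < -5)).
Before the if: (2*s <= -6 ==> (4*s != 4*q + 9 && 4*s < -11)) && ((!(2*s <= -6)) ==> ((3*s > 0 ==> ((3*s > 18 ==> ((3*s > 36 ==> ((!(3*s > 54)) && 2*s != 4*q + 51 && 2*s < 31)) && ((!(3*s > 36)) ==> (2*s != 4*q + 39 && 2*s < 19)))) && ((!(3*s > 18)) ==> (2*s != 4*q + 27 && 2*s < 7)))) && ((!(3*s > 0)) ==> (2*s != 4*q + 15 && 2*s < -5))))
The weakest precondition is (2*s <= -6 ==> (4*s != 4*q + 9 && 4*s < -11)) && ((!(2*s <= -6)) ==> ((3*s > 0 ==> ((3*s > 18 ==> ((3*s > 36 ==> ((!(3*s > 54)) && 2*s != 4*q + 51 && 2*s < 31)) && ((!(3*s > 36)) ==> (2*s != 4*q + 39 && 2*s < 19)))) && ((!(3*s > 18)) ==> (2*s != 4*q + 27 && 2*s < 7)))) && ((!(3*s > 0)) ==> (2*s != 4*q + 15 && 2*s < -5)))).
Check whether (2*s <= -6 ==> (4*s != 4*q + 9 && 4*s < -11)) && ((!(2*s <= -6)) ==> ((3*s > 0 ==> ((3*s > 18 ==> ((3*s > 36 ==> ((!(3*s > 54)) && 2*s != 4*q + 51 && 2*s < 31)) && ((!(3*s > 36)) ==> (2*s != 4*q + 39 && 2*s < 19)))) && ((!(3*s > 18)) ==> (2*s != 4*q + 27 && 2*s < 7)))) && ((!(3*s > -2)) ==> (2*s != 4*q + 15 && 2*s < -5)))) implies it.
Countermodel: at the initial state q = 0, s = 0, the precondition holds but the weakest precondition fails.
Answer: invalid


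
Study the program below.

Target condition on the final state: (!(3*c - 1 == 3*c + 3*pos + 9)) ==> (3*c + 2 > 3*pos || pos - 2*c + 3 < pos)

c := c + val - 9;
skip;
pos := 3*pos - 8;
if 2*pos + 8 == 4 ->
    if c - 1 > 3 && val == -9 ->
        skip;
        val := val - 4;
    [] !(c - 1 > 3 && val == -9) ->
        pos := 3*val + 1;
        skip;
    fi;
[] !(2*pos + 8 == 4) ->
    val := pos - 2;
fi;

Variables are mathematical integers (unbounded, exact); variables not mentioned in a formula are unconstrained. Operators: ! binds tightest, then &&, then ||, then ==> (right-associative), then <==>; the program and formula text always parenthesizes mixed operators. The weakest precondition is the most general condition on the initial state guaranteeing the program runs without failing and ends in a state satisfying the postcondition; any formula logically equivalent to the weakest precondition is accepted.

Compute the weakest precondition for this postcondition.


Working backward. After the program, the postcondition (!(3*c - 1 == 3*c + 3*pos + 9)) ==> (3*c + 2 > 3*pos || pos - 2*c + 3 < pos) must hold; in canonical form it is (!(3*pos == -10)) ==> (3*c > 3*pos - 2 || 2*c > 3).
Then branch requires ((c > 4 && val == -9) ==> ((!(3*pos == -10)) ==> (3*c > 3*pos - 2 || 2*c > 3))) && ((!(c > 4 && val == -9)) ==> ((!(9*val == -13)) ==> (3*c > 9*val + 1 || 2*c > 3))); else branch requires (!(3*pos == -10)) ==> (3*c > 3*pos - 2 || 2*c > 3).
Before the if: (2*pos == -4 ==> (((c > 4 && val == -9) ==> ((!(3*pos == -10)) ==> (3*c > 3*pos - 2 || 2*c > 3))) && ((!(c > 4 && val == -9)) ==> ((!(9*val == -13)) ==> (3*c > 9*val + 1 || 2*c > 3))))) && ((!(2*pos == -4)) ==> ((!(3*pos == -10)) ==> (3*c > 3*pos - 2 || 2*c > 3)))
Before pos := 3*pos - 8: (6*pos == 12 ==> (((c > 4 && val == -9) ==> ((!(9*pos == 14)) ==> (3*c > 9*pos - 26 || 2*c > 3))) && ((!(c > 4 && val == -9)) ==> ((!(9*val == -13)) ==> (3*c > 9*val + 1 || 2*c > 3))))) && ((!(6*pos == 12)) ==> ((!(9*pos == 14)) ==> (3*c > 9*pos - 26 || 2*c > 3)))
Before skip: (6*pos == 12 ==> (((c > 4 && val == -9) ==> ((!(9*pos == 14)) ==> (3*c > 9*pos - 26 || 2*c > 3))) && ((!(c > 4 && val == -9)) ==> ((!(9*val == -13)) ==> (3*c > 9*val + 1 || 2*c > 3))))) && ((!(6*pos == 12)) ==> ((!(9*pos == 14)) ==> (3*c > 9*pos - 26 || 2*c > 3)))
Before c := c + val - 9: (6*pos == 12 ==> (((c + val > 13 && val == -9) ==> ((!(9*pos == 14)) ==> (3*c + 3*val > 9*pos + 1 || 2*c + 2*val > 21))) && ((!(c + val > 13 && val == -9)) ==> ((!(9*val == -13)) ==> (3*c > 6*val + 28 || 2*c + 2*val > 21))))) && ((!(6*pos == 12)) ==> ((!(9*pos == 14)) ==> (3*c + 3*val > 9*pos + 1 || 2*c + 2*val > 21)))
Answer: WP = (6*pos == 12 ==> (((c + val > 13 && val == -9) ==> ((!(9*pos == 14)) ==> (3*c + 3*val > 9*pos + 1 || 2*c + 2*val > 21))) && ((!(c + val > 13 && val == -9)) ==> ((!(9*val == -13)) ==> (3*c > 6*val + 28 || 2*c + 2*val > 21))))) && ((!(6*pos == 12)) ==> ((!(9*pos == 14)) ==> (3*c + 3*val > 9*pos + 1 || 2*c + 2*val > 21)))


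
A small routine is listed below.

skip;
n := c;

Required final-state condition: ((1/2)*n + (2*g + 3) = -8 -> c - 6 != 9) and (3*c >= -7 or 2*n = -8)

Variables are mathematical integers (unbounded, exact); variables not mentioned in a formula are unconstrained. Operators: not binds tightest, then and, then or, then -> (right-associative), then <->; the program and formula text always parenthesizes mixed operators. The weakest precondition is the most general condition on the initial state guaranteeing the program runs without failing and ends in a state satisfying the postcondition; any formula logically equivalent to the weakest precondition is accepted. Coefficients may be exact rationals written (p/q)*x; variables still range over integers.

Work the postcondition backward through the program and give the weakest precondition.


Working backward. After the program, the postcondition ((1/2)*n + (2*g + 3) = -8 -> c - 6 != 9) and (3*c >= -7 or 2*n = -8) must hold; in canonical form it is (2*g + (1/2)*n = -11 -> c != 15) and (3*c >= -7 or 2*n = -8).
Before n := c: ((1/2)*c + 2*g = -11 -> c != 15) and (3*c >= -7 or 2*c = -8)
Before skip: ((1/2)*c + 2*g = -11 -> c != 15) and (3*c >= -7 or 2*c = -8)
Answer: WP = ((1/2)*c + 2*g = -11 -> c != 15) and (3*c >= -7 or 2*c = -8)


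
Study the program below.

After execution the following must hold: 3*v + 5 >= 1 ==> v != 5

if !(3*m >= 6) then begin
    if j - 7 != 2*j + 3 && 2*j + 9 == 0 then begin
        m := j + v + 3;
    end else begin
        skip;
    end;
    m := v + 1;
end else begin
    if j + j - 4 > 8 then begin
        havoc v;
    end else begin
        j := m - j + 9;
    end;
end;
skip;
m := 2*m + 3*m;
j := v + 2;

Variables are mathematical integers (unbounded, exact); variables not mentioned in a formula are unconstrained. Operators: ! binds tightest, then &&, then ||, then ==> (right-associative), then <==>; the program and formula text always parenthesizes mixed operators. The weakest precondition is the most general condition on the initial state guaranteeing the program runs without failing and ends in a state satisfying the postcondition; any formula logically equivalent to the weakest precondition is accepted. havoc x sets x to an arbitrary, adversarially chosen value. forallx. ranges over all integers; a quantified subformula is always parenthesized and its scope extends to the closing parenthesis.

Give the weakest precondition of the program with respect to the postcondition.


Working backward. After the program, the postcondition 3*v + 5 >= 1 ==> v != 5 must hold; in canonical form it is 3*v >= -4 ==> v != 5.
Before j := v + 2: 3*v >= -4 ==> v != 5
Before m := 2*m + 3*m: 3*v >= -4 ==> v != 5
Before skip: 3*v >= -4 ==> v != 5
Then branch requires ((j != -10 && 2*j == -9) ==> (3*v >= -4 ==> v != 5)) && ((!(j != -10 && 2*j == -9)) ==> (3*v >= -4 ==> v != 5)); else branch requires (2*j > 12 ==> (forall v_1. (3*v_1 >= -4 ==> v_1 != 5))) && ((!(2*j > 12)) ==> (3*v >= -4 ==> v != 5)).
Before the if: ((!(3*m >= 6)) ==> (((j != -10 && 2*j == -9) ==> (3*v >= -4 ==> v != 5)) && ((!(j != -10 && 2*j == -9)) ==> (3*v >= -4 ==> v != 5)))) && (3*m >= 6 ==> ((2*j > 12 ==> (forall v_1. (3*v_1 >= -4 ==> v_1 != 5))) && ((!(2*j > 12)) ==> (3*v >= -4 ==> v != 5))))
Answer: WP = ((!(3*m >= 6)) ==> (((j != -10 && 2*j == -9) ==> (3*v >= -4 ==> v != 5)) && ((!(j != -10 && 2*j == -9)) ==> (3*v >= -4 ==> v != 5)))) && (3*m >= 6 ==> ((2*j > 12 ==> (forall v_1. (3*v_1 >= -4 ==> v_1 != 5))) && ((!(2*j > 12)) ==> (3*v >= -4 ==> v != 5))))


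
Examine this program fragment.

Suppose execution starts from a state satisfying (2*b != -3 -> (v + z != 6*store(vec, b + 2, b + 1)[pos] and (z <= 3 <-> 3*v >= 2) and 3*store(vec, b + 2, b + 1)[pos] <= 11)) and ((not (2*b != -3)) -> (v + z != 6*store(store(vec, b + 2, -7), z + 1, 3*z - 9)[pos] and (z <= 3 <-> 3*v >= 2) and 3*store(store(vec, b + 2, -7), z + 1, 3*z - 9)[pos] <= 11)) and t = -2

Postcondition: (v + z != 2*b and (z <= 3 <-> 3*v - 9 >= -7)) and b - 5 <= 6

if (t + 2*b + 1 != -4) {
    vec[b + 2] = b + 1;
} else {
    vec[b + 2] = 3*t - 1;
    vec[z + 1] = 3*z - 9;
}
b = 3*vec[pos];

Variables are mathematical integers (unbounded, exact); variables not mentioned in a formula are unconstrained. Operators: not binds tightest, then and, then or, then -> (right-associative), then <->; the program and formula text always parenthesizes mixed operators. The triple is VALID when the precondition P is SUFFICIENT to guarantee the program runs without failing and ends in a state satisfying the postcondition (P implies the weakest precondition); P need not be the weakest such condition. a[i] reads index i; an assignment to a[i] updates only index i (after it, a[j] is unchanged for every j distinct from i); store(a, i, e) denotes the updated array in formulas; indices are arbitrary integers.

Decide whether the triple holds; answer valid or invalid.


Working backward. After the program, the postcondition (v + z != 2*b and (z <= 3 <-> 3*v - 9 >= -7)) and b - 5 <= 6 must hold; in canonical form it is v + z != 2*b and (z <= 3 <-> 3*v >= 2) and b <= 11.
Before b := 3*vec[pos]: v + z != 6*vec[pos] and (z <= 3 <-> 3*v >= 2) and 3*vec[pos] <= 11
Then branch requires v + z != 6*store(vec, b + 2, b + 1)[pos] and (z <= 3 <-> 3*v >= 2) and 3*store(vec, b + 2, b + 1)[pos] <= 11; else branch requires v + z != 6*store(store(vec, b + 2, 3*t - 1), z + 1, 3*z - 9)[pos] and (z <= 3 <-> 3*v >= 2) and 3*store(store(vec, b + 2, 3*t - 1), z + 1, 3*z - 9)[pos] <= 11.
Before the if: (2*b + t != -5 -> (v + z != 6*store(vec, b + 2, b + 1)[pos] and (z <= 3 <-> 3*v >= 2) and 3*store(vec, b + 2, b + 1)[pos] <= 11)) and ((not (2*b + t != -5)) -> (v + z != 6*store(store(vec, b + 2, 3*t - 1), z + 1, 3*z - 9)[pos] and (z <= 3 <-> 3*v >= 2) and 3*store(store(vec, b + 2, 3*t - 1), z + 1, 3*z - 9)[pos] <= 11))
The weakest precondition is (2*b + t != -5 -> (v + z != 6*store(vec, b + 2, b + 1)[pos] and (z <= 3 <-> 3*v >= 2) and 3*store(vec, b + 2, b + 1)[pos] <= 11)) and ((not (2*b + t != -5)) -> (v + z != 6*store(store(vec, b + 2, 3*t - 1), z + 1, 3*z - 9)[pos] and (z <= 3 <-> 3*v >= 2) and 3*store(store(vec, b + 2, 3*t - 1), z + 1, 3*z - 9)[pos] <= 11)).
Check whether (2*b != -3 -> (v + z != 6*store(vec, b + 2, b + 1)[pos] and (z <= 3 <-> 3*v >= 2) and 3*store(vec, b + 2, b + 1)[pos] <= 11)) and ((not (2*b != -3)) -> (v + z != 6*store(store(vec, b + 2, -7), z + 1, 3*z - 9)[pos] and (z <= 3 <-> 3*v >= 2) and 3*store(store(vec, b + 2, -7), z + 1, 3*z - 9)[pos] <= 11)) and t = -2 implies it.
Every state satisfying the precondition satisfies the weakest precondition: the implication holds.
Answer: valid
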